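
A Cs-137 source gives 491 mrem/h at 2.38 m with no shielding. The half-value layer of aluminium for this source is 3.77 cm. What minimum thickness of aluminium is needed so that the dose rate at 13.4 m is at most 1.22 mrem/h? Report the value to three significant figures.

At 13.4 m, distance alone gives (2.38/13.4)² = 0.03155, so 491 × 0.03155 = 15.49 mrem/h.
Further attenuation needed: 15.49/1.22 = 12.70.
n = log₂(12.70) = 3.667 half-value layers.
Thickness = 3.667 × 3.77 cm = 13.82 cm.

13.8 cm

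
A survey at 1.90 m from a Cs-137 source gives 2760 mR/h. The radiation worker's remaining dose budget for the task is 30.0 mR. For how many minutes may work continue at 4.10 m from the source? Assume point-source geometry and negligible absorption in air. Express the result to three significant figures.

By the inverse-square law, rate at 4.10 m:
(1.90/4.10)² = 0.2148, so 2760 × 0.2148 = 592.8 mR/h.
Stay time = 30.0 mR ÷ 592.8 mR/h = 0.05061 h = 3.037 min.

3.04 min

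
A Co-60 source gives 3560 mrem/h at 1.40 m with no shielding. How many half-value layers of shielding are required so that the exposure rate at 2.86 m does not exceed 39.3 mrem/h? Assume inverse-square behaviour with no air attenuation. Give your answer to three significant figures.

4.44 half-value layers

At 2.86 m, distance alone gives (1.40/2.86)² = 0.2396, so 3560 × 0.2396 = 853.0 mrem/h.
Further attenuation needed: 853.0/39.3 = 21.70.
n = log₂(21.70) = 4.440 half-value layers.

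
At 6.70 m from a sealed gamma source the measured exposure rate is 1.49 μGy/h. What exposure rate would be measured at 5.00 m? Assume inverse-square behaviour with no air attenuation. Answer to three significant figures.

2.68 μGy/h

Since intensity falls as 1/r², scaling from 6.70 m to 5.00 m:
1.49 × (6.70/5.00)² = 1.49 × 1.796 = 2.676 μGy/h.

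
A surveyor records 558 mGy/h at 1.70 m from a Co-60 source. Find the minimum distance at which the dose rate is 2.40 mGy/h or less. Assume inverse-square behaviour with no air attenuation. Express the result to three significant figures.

Using I₁d₁² = I₂d₂², d₂ = d₁·√(I₁/I₂).
I₁/I₂ = 558/2.40 = 232.5, so d₂ = 1.70 × √232.5 = 25.92 m.

25.9 m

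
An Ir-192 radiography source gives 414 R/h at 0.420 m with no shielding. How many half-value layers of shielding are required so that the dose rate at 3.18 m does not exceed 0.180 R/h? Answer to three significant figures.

At 3.18 m, distance alone gives 414 × (0.420/3.18)² = 414 × 0.01744 = 7.220 R/h.
Further attenuation needed: 7.220/0.180 = 40.11.
n = log₂(40.11) = 5.326 half-value layers.

5.33 half-value layers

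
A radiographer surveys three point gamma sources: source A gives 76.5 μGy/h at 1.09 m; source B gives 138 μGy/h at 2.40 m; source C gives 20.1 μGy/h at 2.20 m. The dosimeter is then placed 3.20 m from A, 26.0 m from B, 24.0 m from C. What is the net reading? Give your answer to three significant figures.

By superposition, sum each source's inverse-square contribution:
A: 76.5 × (1.09/3.20)² = 8.876 μGy/h
B: 138 × (2.40/26.0)² = 1.176 μGy/h
C: 20.1 × (2.20/24.0)² = 0.1689 μGy/h
Total = 8.876 + 1.176 + 0.1689 = 10.22 μGy/h.

10.2 μGy/h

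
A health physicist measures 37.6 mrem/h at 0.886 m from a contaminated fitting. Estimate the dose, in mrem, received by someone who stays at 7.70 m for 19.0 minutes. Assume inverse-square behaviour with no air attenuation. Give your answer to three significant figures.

0.158 mrem

By the inverse-square law, rate at 7.70 m:
(0.886/7.70)² = 0.01324, so 37.6 × 0.01324 = 0.4978 mrem/h.
Dose = rate × time = 0.4978 mrem/h × 0.3167 h = 0.1577 mrem.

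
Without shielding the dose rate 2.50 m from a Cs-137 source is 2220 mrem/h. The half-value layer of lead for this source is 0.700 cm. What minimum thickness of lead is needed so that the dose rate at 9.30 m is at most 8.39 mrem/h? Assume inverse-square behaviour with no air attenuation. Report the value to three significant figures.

2.98 cm

At 9.30 m, distance alone gives 2220 × (2.50/9.30)² = 2220 × 0.07226 = 160.4 mrem/h.
Further attenuation needed: 160.4/8.39 = 19.12.
n = log₂(19.12) = 4.257 half-value layers.
Thickness = 4.257 × 0.700 cm = 2.980 cm.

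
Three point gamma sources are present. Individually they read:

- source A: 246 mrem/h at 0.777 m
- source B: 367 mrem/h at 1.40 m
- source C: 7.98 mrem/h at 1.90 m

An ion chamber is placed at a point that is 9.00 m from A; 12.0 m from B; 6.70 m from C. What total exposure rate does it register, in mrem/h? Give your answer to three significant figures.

Each source contributes Iᵢ·(dᵢ/rᵢ)²; contributions add.
A: 246 × (0.777/9.00)² = 1.834 mrem/h
B: 367 × (1.40/12.0)² = 4.995 mrem/h
C: 7.98 × (1.90/6.70)² = 0.6417 mrem/h
Total = 1.834 + 4.995 + 0.6417 = 7.471 mrem/h.

7.47 mrem/h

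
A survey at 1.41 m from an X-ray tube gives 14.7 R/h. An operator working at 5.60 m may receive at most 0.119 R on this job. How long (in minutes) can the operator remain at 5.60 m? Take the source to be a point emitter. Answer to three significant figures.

Applying the 1/r² law, rate at 5.60 m:
14.7 × (1.41/5.60)² = 14.7 × 0.06340 = 0.9320 R/h.
Stay time = 0.119 R ÷ 0.9320 R/h = 0.1277 h = 7.662 min.

7.66 min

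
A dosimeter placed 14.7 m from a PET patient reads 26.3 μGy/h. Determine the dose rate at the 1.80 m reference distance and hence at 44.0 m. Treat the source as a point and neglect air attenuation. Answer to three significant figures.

Since intensity falls as 1/r²,
At 1.80 m: 26.3 × (14.7/1.80)² = 26.3 × 66.69 = 1754 μGy/h
At 44.0 m: (1.80/44.0)² = 0.001674, so 1754 × 0.001674 = 2.936 μGy/h.

1750 μGy/h; 2.94 μGy/h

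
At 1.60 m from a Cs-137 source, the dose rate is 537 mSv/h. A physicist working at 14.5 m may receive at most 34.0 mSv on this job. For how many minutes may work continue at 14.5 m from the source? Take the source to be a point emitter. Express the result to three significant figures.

Applying the 1/r² law, rate at 14.5 m:
(1.60/14.5)² = 0.01218, so 537 × 0.01218 = 6.541 mSv/h.
Stay time = 34.0 mSv ÷ 6.541 mSv/h = 5.198 h = 311.9 min.

312 min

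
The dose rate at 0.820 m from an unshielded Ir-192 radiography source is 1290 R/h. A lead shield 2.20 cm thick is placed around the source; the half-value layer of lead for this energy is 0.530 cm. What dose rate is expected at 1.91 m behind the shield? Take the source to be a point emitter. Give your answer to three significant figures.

13.4 R/h

Distance alone: 1290 × (0.820/1.91)² = 1290 × 0.1843 = 237.7 R/h.
Shield: 2.20/0.530 = 4.151 half-value layers → attenuation 2^(−4.151) = 0.05629.
Combined: 237.7 × 0.05629 = 13.38 R/h.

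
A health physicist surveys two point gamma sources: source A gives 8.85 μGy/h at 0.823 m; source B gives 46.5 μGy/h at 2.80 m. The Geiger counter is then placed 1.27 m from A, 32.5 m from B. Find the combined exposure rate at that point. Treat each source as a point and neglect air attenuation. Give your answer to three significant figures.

4.06 μGy/h

Each source contributes Iᵢ·(dᵢ/rᵢ)²; contributions add.
A: 8.85 × (0.823/1.27)² = 3.717 μGy/h
B: 46.5 × (2.80/32.5)² = 0.3451 μGy/h
Total = 3.717 + 0.3451 = 4.062 μGy/h.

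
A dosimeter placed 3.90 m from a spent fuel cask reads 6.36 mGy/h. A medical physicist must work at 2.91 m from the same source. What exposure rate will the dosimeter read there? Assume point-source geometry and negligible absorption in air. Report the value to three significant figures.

Since intensity falls as 1/r², scaling from 3.90 m to 2.91 m:
(3.90/2.91)² = 1.796, so 6.36 × 1.796 = 11.42 mGy/h.

11.4 mGy/h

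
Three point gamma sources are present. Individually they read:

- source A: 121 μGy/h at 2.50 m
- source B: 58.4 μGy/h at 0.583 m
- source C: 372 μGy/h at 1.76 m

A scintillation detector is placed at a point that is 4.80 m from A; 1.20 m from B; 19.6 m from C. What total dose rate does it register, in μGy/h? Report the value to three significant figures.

Each source contributes Iᵢ·(dᵢ/rᵢ)²; contributions add.
A: 121 × (2.50/4.80)² = 32.82 μGy/h
B: 58.4 × (0.583/1.20)² = 13.78 μGy/h
C: 372 × (1.76/19.6)² = 3.000 μGy/h
Total = 32.82 + 13.78 + 3.000 = 49.60 μGy/h.

49.6 μGy/h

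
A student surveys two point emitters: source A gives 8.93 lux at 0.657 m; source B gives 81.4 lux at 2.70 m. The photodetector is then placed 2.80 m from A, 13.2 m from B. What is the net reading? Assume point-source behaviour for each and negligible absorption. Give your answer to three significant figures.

3.90 lux

Each source contributes Iᵢ·(dᵢ/rᵢ)²; contributions add.
A: 8.93 × (0.657/2.80)² = 0.4917 lux
B: 81.4 × (2.70/13.2)² = 3.406 lux
Total = 0.4917 + 3.406 = 3.898 lux.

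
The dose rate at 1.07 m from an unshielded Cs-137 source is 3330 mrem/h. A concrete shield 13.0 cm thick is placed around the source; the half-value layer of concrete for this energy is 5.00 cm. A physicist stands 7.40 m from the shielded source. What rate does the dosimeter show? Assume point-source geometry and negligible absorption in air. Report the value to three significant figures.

11.5 mrem/h

Distance alone: (1.07/7.40)² = 0.02091, so 3330 × 0.02091 = 69.63 mrem/h.
Shield: 13.0/5.00 = 2.600 half-value layers → attenuation 2^(−2.600) = 0.1649.
Combined: 69.63 × 0.1649 = 11.48 mrem/h.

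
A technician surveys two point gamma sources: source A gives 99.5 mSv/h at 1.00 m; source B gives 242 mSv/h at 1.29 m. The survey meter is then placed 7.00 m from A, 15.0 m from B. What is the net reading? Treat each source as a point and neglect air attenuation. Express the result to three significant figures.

Each source contributes Iᵢ·(dᵢ/rᵢ)²; contributions add.
A: 99.5 × (1.00/7.00)² = 2.031 mSv/h
B: 242 × (1.29/15.0)² = 1.790 mSv/h
Total = 2.031 + 1.790 = 3.821 mSv/h.

3.82 mSv/h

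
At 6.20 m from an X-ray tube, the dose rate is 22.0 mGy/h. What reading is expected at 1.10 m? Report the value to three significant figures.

Since intensity falls as 1/r², the rate at 1.10 m is
22.0 × (6.20/1.10)² = 22.0 × 31.77 = 698.9 mGy/h.

699 mGy/h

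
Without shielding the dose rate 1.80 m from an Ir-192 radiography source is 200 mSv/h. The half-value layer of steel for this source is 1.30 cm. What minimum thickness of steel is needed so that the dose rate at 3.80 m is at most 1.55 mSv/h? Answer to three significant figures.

6.31 cm

At 3.80 m, distance alone gives 200 × (1.80/3.80)² = 200 × 0.2244 = 44.88 mSv/h.
Further attenuation needed: 44.88/1.55 = 28.95.
n = log₂(28.95) = 4.855 half-value layers.
Thickness = 4.855 × 1.30 cm = 6.312 cm.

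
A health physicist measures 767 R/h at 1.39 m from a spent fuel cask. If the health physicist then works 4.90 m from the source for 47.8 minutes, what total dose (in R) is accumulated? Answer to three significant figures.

49.2 R

By the inverse-square law, rate at 4.90 m:
(1.39/4.90)² = 0.08047, so 767 × 0.08047 = 61.72 R/h.
Dose = rate × time = 61.72 R/h × 0.7967 h = 49.17 R.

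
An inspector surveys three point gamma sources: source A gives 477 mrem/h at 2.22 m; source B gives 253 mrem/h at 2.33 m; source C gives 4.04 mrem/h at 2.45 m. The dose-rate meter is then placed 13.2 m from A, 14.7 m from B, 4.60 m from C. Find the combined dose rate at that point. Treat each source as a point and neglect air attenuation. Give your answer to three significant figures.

21.0 mrem/h

Each source contributes Iᵢ·(dᵢ/rᵢ)²; contributions add.
A: 477 × (2.22/13.2)² = 13.49 mrem/h
B: 253 × (2.33/14.7)² = 6.356 mrem/h
C: 4.04 × (2.45/4.60)² = 1.146 mrem/h
Total = 13.49 + 6.356 + 1.146 = 20.99 mrem/h.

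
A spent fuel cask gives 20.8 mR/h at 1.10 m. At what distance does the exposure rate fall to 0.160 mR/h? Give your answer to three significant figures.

Since intensity falls as 1/r², d₂ = d₁·√(I₁/I₂).
I₁/I₂ = 20.8/0.160 = 130.0, so d₂ = 1.10 × √130.0 = 12.54 m.

12.5 m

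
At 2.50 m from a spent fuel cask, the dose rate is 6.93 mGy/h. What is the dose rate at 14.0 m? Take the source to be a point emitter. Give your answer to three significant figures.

Intensity scales as (d₁/d₂)², so the rate at 14.0 m is
(2.50/14.0)² = 0.03189, so 6.93 × 0.03189 = 0.2210 mGy/h.

0.221 mGy/h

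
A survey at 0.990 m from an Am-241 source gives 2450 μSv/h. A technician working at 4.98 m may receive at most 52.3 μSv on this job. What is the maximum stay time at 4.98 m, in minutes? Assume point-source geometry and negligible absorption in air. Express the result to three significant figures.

Applying the 1/r² law, rate at 4.98 m:
(0.990/4.98)² = 0.03952, so 2450 × 0.03952 = 96.82 μSv/h.
Stay time = 52.3 μSv ÷ 96.82 μSv/h = 0.5402 h = 32.41 min.

32.4 min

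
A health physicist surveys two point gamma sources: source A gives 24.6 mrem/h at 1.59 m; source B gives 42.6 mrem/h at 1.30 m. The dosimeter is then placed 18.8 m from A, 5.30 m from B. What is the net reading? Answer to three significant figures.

By superposition, sum each source's inverse-square contribution:
A: 24.6 × (1.59/18.8)² = 0.1760 mrem/h
B: 42.6 × (1.30/5.30)² = 2.563 mrem/h
Total = 0.1760 + 2.563 = 2.739 mrem/h.

2.74 mrem/h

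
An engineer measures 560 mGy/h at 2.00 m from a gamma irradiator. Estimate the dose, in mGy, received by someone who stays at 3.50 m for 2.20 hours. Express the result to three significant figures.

402 mGy

Since intensity falls as 1/r², rate at 3.50 m:
560 × (2.00/3.50)² = 560 × 0.3265 = 182.8 mGy/h.
Dose = rate × time = 182.8 mGy/h × 2.200 h = 402.2 mGy.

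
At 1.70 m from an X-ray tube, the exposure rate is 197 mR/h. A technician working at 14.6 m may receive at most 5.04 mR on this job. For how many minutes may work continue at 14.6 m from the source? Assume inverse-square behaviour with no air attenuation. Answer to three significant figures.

113 min

Applying the 1/r² law, rate at 14.6 m:
197 × (1.70/14.6)² = 197 × 0.01356 = 2.671 mR/h.
Stay time = 5.04 mR ÷ 2.671 mR/h = 1.887 h = 113.2 min.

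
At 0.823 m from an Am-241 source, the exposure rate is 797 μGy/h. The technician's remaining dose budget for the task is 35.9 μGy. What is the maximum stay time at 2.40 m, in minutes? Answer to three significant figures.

Applying the 1/r² law, rate at 2.40 m:
(0.823/2.40)² = 0.1176, so 797 × 0.1176 = 93.73 μGy/h.
Stay time = 35.9 μGy ÷ 93.73 μGy/h = 0.3830 h = 22.98 min.

23.0 min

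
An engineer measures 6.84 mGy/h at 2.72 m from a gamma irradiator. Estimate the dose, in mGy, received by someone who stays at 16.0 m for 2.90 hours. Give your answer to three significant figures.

0.573 mGy

Using I₁d₁² = I₂d₂², rate at 16.0 m:
6.84 × (2.72/16.0)² = 6.84 × 0.02890 = 0.1977 mGy/h.
Dose = rate × time = 0.1977 mGy/h × 2.900 h = 0.5733 mGy.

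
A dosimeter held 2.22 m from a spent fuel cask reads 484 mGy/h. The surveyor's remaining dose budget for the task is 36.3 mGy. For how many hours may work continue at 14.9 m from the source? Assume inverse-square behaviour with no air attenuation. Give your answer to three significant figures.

Since intensity falls as 1/r², rate at 14.9 m:
(2.22/14.9)² = 0.02220, so 484 × 0.02220 = 10.74 mGy/h.
Stay time = 36.3 mGy ÷ 10.74 mGy/h = 3.380 h.

3.38 h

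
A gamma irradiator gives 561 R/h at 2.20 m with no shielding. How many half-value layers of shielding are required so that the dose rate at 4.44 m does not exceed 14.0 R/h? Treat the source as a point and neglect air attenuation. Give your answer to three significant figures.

3.30 half-value layers

At 4.44 m, distance alone gives 561 × (2.20/4.44)² = 561 × 0.2455 = 137.7 R/h.
Further attenuation needed: 137.7/14.0 = 9.836.
n = log₂(9.836) = 3.298 half-value layers.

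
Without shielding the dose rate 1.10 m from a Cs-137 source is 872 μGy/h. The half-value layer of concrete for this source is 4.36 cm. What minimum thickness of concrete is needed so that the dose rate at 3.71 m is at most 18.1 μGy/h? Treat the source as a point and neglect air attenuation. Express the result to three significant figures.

At 3.71 m, distance alone gives 872 × (1.10/3.71)² = 872 × 0.08791 = 76.66 μGy/h.
Further attenuation needed: 76.66/18.1 = 4.235.
n = log₂(4.235) = 2.082 half-value layers.
Thickness = 2.082 × 4.36 cm = 9.078 cm.

9.08 cm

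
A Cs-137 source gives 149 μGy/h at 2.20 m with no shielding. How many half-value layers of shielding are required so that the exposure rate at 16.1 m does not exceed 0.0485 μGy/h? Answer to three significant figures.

At 16.1 m, distance alone gives (2.20/16.1)² = 0.01867, so 149 × 0.01867 = 2.782 μGy/h.
Further attenuation needed: 2.782/0.0485 = 57.36.
n = log₂(57.36) = 5.842 half-value layers.

5.84 half-value layers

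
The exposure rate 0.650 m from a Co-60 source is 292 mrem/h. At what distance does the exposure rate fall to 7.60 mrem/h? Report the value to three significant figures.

Using I₁d₁² = I₂d₂², d₂ = d₁·√(I₁/I₂).
I₁/I₂ = 292/7.60 = 38.42, so d₂ = 0.650 × √38.42 = 4.029 m.

4.03 m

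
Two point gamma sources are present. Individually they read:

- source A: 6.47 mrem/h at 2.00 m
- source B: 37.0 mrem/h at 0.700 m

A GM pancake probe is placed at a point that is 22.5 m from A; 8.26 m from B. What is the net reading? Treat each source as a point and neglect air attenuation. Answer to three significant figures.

Each source contributes Iᵢ·(dᵢ/rᵢ)²; contributions add.
A: 6.47 × (2.00/22.5)² = 0.05112 mrem/h
B: 37.0 × (0.700/8.26)² = 0.2657 mrem/h
Total = 0.05112 + 0.2657 = 0.3168 mrem/h.

0.317 mrem/h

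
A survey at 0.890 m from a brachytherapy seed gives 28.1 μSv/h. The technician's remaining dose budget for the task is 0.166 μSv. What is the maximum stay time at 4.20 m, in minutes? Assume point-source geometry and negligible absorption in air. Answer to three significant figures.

Intensity scales as (d₁/d₂)², so rate at 4.20 m:
(0.890/4.20)² = 0.04490, so 28.1 × 0.04490 = 1.262 μSv/h.
Stay time = 0.166 μSv ÷ 1.262 μSv/h = 0.1315 h = 7.890 min.

7.89 min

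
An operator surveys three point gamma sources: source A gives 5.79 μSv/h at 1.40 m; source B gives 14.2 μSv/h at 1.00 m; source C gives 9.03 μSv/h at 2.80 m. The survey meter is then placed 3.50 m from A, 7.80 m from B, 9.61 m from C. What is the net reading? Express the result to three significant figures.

Each source contributes Iᵢ·(dᵢ/rᵢ)²; contributions add.
A: 5.79 × (1.40/3.50)² = 0.9264 μSv/h
B: 14.2 × (1.00/7.80)² = 0.2334 μSv/h
C: 9.03 × (2.80/9.61)² = 0.7666 μSv/h
Total = 0.9264 + 0.2334 + 0.7666 = 1.926 μSv/h.

1.93 μSv/h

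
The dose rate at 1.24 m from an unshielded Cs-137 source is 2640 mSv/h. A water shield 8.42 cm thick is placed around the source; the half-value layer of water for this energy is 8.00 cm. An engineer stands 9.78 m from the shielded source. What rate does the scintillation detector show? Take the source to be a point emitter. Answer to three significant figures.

Distance alone: (1.24/9.78)² = 0.01608, so 2640 × 0.01608 = 42.45 mSv/h.
Shield: 8.42/8.00 = 1.052 half-value layers → attenuation 2^(−1.052) = 0.4823.
Combined: 42.45 × 0.4823 = 20.47 mSv/h.

20.5 mSv/h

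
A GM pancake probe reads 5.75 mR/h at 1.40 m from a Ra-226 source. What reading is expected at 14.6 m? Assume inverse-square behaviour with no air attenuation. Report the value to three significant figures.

0.0529 mR/h

Using I₁d₁² = I₂d₂², the rate at 14.6 m is
5.75 × (1.40/14.6)² = 5.75 × 0.009195 = 0.05287 mR/h.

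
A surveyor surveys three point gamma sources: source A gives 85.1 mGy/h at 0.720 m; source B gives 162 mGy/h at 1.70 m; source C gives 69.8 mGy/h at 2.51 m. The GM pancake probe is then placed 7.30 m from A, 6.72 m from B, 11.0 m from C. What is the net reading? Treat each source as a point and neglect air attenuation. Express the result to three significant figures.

Each source contributes Iᵢ·(dᵢ/rᵢ)²; contributions add.
A: 85.1 × (0.720/7.30)² = 0.8278 mGy/h
B: 162 × (1.70/6.72)² = 10.37 mGy/h
C: 69.8 × (2.51/11.0)² = 3.634 mGy/h
Total = 0.8278 + 10.37 + 3.634 = 14.83 mGy/h.

14.8 mGy/h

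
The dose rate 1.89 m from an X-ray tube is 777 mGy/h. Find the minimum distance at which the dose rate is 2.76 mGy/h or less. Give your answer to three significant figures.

Intensity scales as (d₁/d₂)², so d₂ = d₁·√(I₁/I₂).
I₁/I₂ = 777/2.76 = 281.5, so d₂ = 1.89 × √281.5 = 31.71 m.

31.7 m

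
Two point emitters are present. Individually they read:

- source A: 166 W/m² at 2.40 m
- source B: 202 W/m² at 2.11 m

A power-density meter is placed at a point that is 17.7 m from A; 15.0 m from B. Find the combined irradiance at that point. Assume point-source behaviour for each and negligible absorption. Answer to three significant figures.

7.05 W/m²

Each source contributes Iᵢ·(dᵢ/rᵢ)²; contributions add.
A: 166 × (2.40/17.7)² = 3.052 W/m²
B: 202 × (2.11/15.0)² = 3.997 W/m²
Total = 3.052 + 3.997 = 7.049 W/m².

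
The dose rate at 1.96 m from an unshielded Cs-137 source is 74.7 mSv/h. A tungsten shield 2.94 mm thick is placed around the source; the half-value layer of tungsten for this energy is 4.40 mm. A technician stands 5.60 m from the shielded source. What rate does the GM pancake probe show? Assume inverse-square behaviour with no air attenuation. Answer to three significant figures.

5.76 mSv/h

Distance alone: 74.7 × (1.96/5.60)² = 74.7 × 0.1225 = 9.151 mSv/h.
Shield: 2.94/4.40 = 0.6682 half-value layers → attenuation 2^(−0.6682) = 0.6293.
Combined: 9.151 × 0.6293 = 5.759 mSv/h.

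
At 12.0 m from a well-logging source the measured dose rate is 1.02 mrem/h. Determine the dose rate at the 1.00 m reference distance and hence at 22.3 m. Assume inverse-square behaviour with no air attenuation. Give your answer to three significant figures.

147 mrem/h; 0.295 mrem/h

Using I₁d₁² = I₂d₂²,
At 1.00 m: (12.0/1.00)² = 144.0, so 1.02 × 144.0 = 146.9 mrem/h
At 22.3 m: 146.9 × (1.00/22.3)² = 146.9 × 0.002011 = 0.2954 mrem/h.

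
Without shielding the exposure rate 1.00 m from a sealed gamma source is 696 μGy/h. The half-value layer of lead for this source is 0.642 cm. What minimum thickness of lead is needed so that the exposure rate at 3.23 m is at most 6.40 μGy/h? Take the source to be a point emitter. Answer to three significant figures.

At 3.23 m, distance alone gives 696 × (1.00/3.23)² = 696 × 0.09585 = 66.71 μGy/h.
Further attenuation needed: 66.71/6.40 = 10.42.
n = log₂(10.42) = 3.381 half-value layers.
Thickness = 3.381 × 0.642 cm = 2.171 cm.

2.17 cm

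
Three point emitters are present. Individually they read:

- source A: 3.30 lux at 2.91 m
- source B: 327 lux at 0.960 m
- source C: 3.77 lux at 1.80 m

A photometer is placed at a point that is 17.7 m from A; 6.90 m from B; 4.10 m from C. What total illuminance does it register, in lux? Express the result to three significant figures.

7.15 lux

By superposition, sum each source's inverse-square contribution:
A: 3.30 × (2.91/17.7)² = 0.08920 lux
B: 327 × (0.960/6.90)² = 6.330 lux
C: 3.77 × (1.80/4.10)² = 0.7266 lux
Total = 0.08920 + 6.330 + 0.7266 = 7.146 lux.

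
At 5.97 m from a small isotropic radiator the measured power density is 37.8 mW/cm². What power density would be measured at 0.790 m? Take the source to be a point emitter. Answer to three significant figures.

Intensity scales as (d₁/d₂)², so scaling from 5.97 m to 0.790 m:
(5.97/0.790)² = 57.11, so 37.8 × 57.11 = 2159 mW/cm².

2160 mW/cm²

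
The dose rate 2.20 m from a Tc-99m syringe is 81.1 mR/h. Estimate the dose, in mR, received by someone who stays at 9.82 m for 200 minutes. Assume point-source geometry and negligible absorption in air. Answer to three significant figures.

Applying the 1/r² law, rate at 9.82 m:
81.1 × (2.20/9.82)² = 81.1 × 0.05019 = 4.070 mR/h.
Dose = rate × time = 4.070 mR/h × 3.333 h = 13.57 mR.

13.6 mR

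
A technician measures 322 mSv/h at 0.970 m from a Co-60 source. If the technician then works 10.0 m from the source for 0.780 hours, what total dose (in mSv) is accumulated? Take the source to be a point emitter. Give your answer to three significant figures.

2.36 mSv

Intensity scales as (d₁/d₂)², so rate at 10.0 m:
(0.970/10.0)² = 0.009409, so 322 × 0.009409 = 3.030 mSv/h.
Dose = rate × time = 3.030 mSv/h × 0.7800 h = 2.363 mSv.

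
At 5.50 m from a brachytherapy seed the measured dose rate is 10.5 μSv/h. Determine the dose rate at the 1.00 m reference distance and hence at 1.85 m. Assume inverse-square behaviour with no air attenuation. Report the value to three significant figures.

Intensity scales as (d₁/d₂)², so
At 1.00 m: 10.5 × (5.50/1.00)² = 10.5 × 30.25 = 317.6 μSv/h
At 1.85 m: (1.00/1.85)² = 0.2922, so 317.6 × 0.2922 = 92.80 μSv/h.

318 μSv/h; 92.8 μSv/h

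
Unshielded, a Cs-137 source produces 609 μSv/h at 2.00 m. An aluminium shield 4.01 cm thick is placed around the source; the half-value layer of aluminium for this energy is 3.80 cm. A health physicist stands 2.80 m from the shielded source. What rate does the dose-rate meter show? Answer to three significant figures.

Distance alone: 609 × (2.00/2.80)² = 609 × 0.5102 = 310.7 μSv/h.
Shield: 4.01/3.80 = 1.055 half-value layers → attenuation 2^(−1.055) = 0.4813.
Combined: 310.7 × 0.4813 = 149.5 μSv/h.

150 μSv/h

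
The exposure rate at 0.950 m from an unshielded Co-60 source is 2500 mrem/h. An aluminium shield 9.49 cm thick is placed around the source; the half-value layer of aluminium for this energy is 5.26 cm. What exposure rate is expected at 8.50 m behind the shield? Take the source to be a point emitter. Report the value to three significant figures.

Distance alone: 2500 × (0.950/8.50)² = 2500 × 0.01249 = 31.22 mrem/h.
Shield: 9.49/5.26 = 1.804 half-value layers → attenuation 2^(−1.804) = 0.2864.
Combined: 31.22 × 0.2864 = 8.941 mrem/h.

8.94 mrem/h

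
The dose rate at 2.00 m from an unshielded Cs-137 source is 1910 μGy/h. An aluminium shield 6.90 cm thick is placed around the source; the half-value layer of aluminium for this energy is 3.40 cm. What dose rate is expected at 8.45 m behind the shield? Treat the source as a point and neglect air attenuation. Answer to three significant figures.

Distance alone: 1910 × (2.00/8.45)² = 1910 × 0.05602 = 107.0 μGy/h.
Shield: 6.90/3.40 = 2.029 half-value layers → attenuation 2^(−2.029) = 0.2450.
Combined: 107.0 × 0.2450 = 26.21 μGy/h.

26.2 μGy/h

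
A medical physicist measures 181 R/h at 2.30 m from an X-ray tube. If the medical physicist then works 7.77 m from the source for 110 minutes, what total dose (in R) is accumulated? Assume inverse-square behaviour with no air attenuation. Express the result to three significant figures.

29.1 R

Using I₁d₁² = I₂d₂², rate at 7.77 m:
(2.30/7.77)² = 0.08762, so 181 × 0.08762 = 15.86 R/h.
Dose = rate × time = 15.86 R/h × 1.833 h = 29.07 R.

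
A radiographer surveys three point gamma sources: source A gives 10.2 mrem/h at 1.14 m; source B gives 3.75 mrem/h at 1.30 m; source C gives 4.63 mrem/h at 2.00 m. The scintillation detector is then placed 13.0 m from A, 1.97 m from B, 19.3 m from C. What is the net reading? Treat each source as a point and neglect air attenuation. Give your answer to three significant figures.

Each source contributes Iᵢ·(dᵢ/rᵢ)²; contributions add.
A: 10.2 × (1.14/13.0)² = 0.07844 mrem/h
B: 3.75 × (1.30/1.97)² = 1.633 mrem/h
C: 4.63 × (2.00/19.3)² = 0.04972 mrem/h
Total = 0.07844 + 1.633 + 0.04972 = 1.761 mrem/h.

1.76 mrem/h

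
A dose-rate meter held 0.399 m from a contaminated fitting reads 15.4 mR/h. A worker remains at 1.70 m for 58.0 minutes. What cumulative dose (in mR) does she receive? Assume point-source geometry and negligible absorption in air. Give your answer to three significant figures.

Intensity scales as (d₁/d₂)², so rate at 1.70 m:
15.4 × (0.399/1.70)² = 15.4 × 0.05509 = 0.8484 mR/h.
Dose = rate × time = 0.8484 mR/h × 0.9667 h = 0.8201 mR.

0.820 mR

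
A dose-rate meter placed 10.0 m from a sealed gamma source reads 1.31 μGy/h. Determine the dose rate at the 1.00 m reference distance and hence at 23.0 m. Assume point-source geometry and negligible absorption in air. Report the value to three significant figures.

131 μGy/h; 0.248 μGy/h

Since intensity falls as 1/r²,
At 1.00 m: 1.31 × (10.0/1.00)² = 1.31 × 100.0 = 131.0 μGy/h
At 23.0 m: 131.0 × (1.00/23.0)² = 131.0 × 0.001890 = 0.2476 μGy/h.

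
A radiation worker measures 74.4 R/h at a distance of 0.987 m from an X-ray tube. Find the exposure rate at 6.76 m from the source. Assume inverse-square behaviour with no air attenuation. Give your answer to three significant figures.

1.59 R/h

Using I₁d₁² = I₂d₂², the rate at 6.76 m is
(0.987/6.76)² = 0.02132, so 74.4 × 0.02132 = 1.586 R/h.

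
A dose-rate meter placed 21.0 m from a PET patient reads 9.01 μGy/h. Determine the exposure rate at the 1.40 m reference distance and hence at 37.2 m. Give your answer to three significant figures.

2030 μGy/h; 2.87 μGy/h

Intensity scales as (d₁/d₂)², so
At 1.40 m: (21.0/1.40)² = 225.0, so 9.01 × 225.0 = 2027 μGy/h
At 37.2 m: 2027 × (1.40/37.2)² = 2027 × 0.001416 = 2.870 μGy/h.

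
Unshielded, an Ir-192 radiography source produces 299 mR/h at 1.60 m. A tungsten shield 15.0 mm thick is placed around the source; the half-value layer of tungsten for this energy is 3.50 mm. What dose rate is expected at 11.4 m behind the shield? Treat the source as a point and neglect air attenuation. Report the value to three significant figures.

Distance alone: 299 × (1.60/11.4)² = 299 × 0.01970 = 5.890 mR/h.
Shield: 15.0/3.50 = 4.286 half-value layers → attenuation 2^(−4.286) = 0.05126.
Combined: 5.890 × 0.05126 = 0.3019 mR/h.

0.302 mR/h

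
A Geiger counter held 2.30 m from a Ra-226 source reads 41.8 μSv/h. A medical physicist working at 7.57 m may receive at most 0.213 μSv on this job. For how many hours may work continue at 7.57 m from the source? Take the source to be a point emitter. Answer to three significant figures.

Using I₁d₁² = I₂d₂², rate at 7.57 m:
41.8 × (2.30/7.57)² = 41.8 × 0.09231 = 3.859 μSv/h.
Stay time = 0.213 μSv ÷ 3.859 μSv/h = 0.05520 h.

0.0552 h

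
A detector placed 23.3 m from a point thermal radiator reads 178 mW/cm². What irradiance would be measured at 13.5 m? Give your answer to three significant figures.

530 mW/cm²

By the inverse-square law, scaling from 23.3 m to 13.5 m:
178 × (23.3/13.5)² = 178 × 2.979 = 530.3 mW/cm².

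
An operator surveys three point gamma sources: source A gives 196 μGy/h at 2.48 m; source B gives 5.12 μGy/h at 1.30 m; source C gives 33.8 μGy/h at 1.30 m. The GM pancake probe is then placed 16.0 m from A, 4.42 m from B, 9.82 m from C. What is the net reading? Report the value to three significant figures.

By superposition, sum each source's inverse-square contribution:
A: 196 × (2.48/16.0)² = 4.709 μGy/h
B: 5.12 × (1.30/4.42)² = 0.4429 μGy/h
C: 33.8 × (1.30/9.82)² = 0.5924 μGy/h
Total = 4.709 + 0.4429 + 0.5924 = 5.744 μGy/h.

5.74 μGy/h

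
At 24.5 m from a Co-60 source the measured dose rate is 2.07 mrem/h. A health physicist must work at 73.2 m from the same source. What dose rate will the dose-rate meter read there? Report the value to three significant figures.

Since intensity falls as 1/r², scaling from 24.5 m to 73.2 m:
2.07 × (24.5/73.2)² = 2.07 × 0.1120 = 0.2318 mrem/h.

0.232 mrem/h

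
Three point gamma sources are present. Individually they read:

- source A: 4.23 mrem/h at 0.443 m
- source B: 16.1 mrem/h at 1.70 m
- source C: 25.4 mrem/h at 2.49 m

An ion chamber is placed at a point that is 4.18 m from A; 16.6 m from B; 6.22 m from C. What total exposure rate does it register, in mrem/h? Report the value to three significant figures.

By superposition, sum each source's inverse-square contribution:
A: 4.23 × (0.443/4.18)² = 0.04751 mrem/h
B: 16.1 × (1.70/16.6)² = 0.1689 mrem/h
C: 25.4 × (2.49/6.22)² = 4.071 mrem/h
Total = 0.04751 + 0.1689 + 4.071 = 4.287 mrem/h.

4.29 mrem/h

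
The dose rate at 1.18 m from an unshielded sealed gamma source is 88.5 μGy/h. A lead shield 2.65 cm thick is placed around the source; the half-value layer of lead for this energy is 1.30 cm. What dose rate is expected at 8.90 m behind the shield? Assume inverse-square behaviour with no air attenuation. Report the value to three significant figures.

Distance alone: (1.18/8.90)² = 0.01758, so 88.5 × 0.01758 = 1.556 μGy/h.
Shield: 2.65/1.30 = 2.038 half-value layers → attenuation 2^(−2.038) = 0.2435.
Combined: 1.556 × 0.2435 = 0.3789 μGy/h.

0.379 μGy/h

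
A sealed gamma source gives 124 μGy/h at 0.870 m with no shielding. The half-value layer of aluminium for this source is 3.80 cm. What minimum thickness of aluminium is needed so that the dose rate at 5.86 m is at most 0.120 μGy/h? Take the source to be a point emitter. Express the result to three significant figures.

At 5.86 m, distance alone gives (0.870/5.86)² = 0.02204, so 124 × 0.02204 = 2.733 μGy/h.
Further attenuation needed: 2.733/0.120 = 22.78.
n = log₂(22.78) = 4.510 half-value layers.
Thickness = 4.510 × 3.80 cm = 17.14 cm.

17.1 cm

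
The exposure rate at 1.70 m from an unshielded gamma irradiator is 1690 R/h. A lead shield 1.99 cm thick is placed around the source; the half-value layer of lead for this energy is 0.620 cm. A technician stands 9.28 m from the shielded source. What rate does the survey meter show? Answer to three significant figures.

Distance alone: 1690 × (1.70/9.28)² = 1690 × 0.03356 = 56.72 R/h.
Shield: 1.99/0.620 = 3.210 half-value layers → attenuation 2^(−3.210) = 0.1081.
Combined: 56.72 × 0.1081 = 6.131 R/h.

6.13 R/h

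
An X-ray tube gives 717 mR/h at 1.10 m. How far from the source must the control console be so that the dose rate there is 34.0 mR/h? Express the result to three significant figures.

5.05 m

Since intensity falls as 1/r², d₂ = d₁·√(I₁/I₂).
I₁/I₂ = 717/34.0 = 21.09, so d₂ = 1.10 × √21.09 = 5.052 m.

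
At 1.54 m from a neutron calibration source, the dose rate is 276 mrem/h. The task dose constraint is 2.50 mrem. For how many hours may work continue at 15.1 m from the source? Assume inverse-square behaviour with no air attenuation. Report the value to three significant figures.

Since intensity falls as 1/r², rate at 15.1 m:
276 × (1.54/15.1)² = 276 × 0.01040 = 2.870 mrem/h.
Stay time = 2.50 mrem ÷ 2.870 mrem/h = 0.8711 h.

0.871 h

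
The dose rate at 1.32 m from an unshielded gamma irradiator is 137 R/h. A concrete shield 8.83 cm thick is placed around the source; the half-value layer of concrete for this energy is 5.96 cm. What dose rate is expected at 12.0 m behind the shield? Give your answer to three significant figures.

0.594 R/h

Distance alone: 137 × (1.32/12.0)² = 137 × 0.01210 = 1.658 R/h.
Shield: 8.83/5.96 = 1.482 half-value layers → attenuation 2^(−1.482) = 0.3580.
Combined: 1.658 × 0.3580 = 0.5936 R/h.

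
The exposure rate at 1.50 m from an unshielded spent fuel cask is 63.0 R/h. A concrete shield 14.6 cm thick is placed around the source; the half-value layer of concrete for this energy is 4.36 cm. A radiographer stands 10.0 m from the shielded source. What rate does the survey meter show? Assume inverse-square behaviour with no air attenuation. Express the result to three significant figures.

0.139 R/h

Distance alone: 63.0 × (1.50/10.0)² = 63.0 × 0.02250 = 1.417 R/h.
Shield: 14.6/4.36 = 3.349 half-value layers → attenuation 2^(−3.349) = 0.09814.
Combined: 1.417 × 0.09814 = 0.1391 R/h.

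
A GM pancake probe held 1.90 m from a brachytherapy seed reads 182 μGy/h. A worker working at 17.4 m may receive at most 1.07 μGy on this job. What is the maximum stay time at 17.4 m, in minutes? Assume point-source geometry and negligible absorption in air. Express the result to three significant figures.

Applying the 1/r² law, rate at 17.4 m:
182 × (1.90/17.4)² = 182 × 0.01192 = 2.169 μGy/h.
Stay time = 1.07 μGy ÷ 2.169 μGy/h = 0.4933 h = 29.60 min.

29.6 min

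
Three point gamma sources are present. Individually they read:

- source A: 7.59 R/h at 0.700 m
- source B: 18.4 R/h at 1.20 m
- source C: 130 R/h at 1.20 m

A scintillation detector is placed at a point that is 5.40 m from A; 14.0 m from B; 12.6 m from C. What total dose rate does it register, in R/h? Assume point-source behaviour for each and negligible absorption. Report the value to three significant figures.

By superposition, sum each source's inverse-square contribution:
A: 7.59 × (0.700/5.40)² = 0.1275 R/h
B: 18.4 × (1.20/14.0)² = 0.1352 R/h
C: 130 × (1.20/12.6)² = 1.179 R/h
Total = 0.1275 + 0.1352 + 1.179 = 1.442 R/h.

1.44 R/h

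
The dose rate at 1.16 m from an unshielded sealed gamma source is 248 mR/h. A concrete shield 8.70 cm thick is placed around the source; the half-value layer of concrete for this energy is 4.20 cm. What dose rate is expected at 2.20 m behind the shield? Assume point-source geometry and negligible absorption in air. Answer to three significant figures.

16.4 mR/h

Distance alone: 248 × (1.16/2.20)² = 248 × 0.2780 = 68.94 mR/h.
Shield: 8.70/4.20 = 2.071 half-value layers → attenuation 2^(−2.071) = 0.2380.
Combined: 68.94 × 0.2380 = 16.41 mR/h.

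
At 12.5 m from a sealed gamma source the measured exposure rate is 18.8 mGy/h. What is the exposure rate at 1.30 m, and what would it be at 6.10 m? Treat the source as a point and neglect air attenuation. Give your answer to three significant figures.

1740 mGy/h; 78.9 mGy/h

Using I₁d₁² = I₂d₂²,
At 1.30 m: (12.5/1.30)² = 92.46, so 18.8 × 92.46 = 1738 mGy/h
At 6.10 m: 1738 × (1.30/6.10)² = 1738 × 0.04542 = 78.94 mGy/h.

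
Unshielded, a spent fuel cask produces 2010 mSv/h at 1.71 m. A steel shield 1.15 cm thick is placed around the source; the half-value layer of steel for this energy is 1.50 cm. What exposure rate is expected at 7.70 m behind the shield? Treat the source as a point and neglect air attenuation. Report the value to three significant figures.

Distance alone: (1.71/7.70)² = 0.04932, so 2010 × 0.04932 = 99.13 mSv/h.
Shield: 1.15/1.50 = 0.7667 half-value layers → attenuation 2^(−0.7667) = 0.5878.
Combined: 99.13 × 0.5878 = 58.27 mSv/h.

58.3 mSv/h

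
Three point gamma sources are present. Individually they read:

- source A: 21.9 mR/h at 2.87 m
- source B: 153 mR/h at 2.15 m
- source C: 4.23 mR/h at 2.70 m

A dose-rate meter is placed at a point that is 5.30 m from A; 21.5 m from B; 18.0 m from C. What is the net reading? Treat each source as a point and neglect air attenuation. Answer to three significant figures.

8.05 mR/h

By superposition, sum each source's inverse-square contribution:
A: 21.9 × (2.87/5.30)² = 6.422 mR/h
B: 153 × (2.15/21.5)² = 1.530 mR/h
C: 4.23 × (2.70/18.0)² = 0.09518 mR/h
Total = 6.422 + 1.530 + 0.09518 = 8.047 mR/h.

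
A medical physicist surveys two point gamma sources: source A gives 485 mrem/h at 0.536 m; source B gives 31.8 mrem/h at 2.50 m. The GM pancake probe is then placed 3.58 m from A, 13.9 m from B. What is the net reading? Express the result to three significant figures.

By superposition, sum each source's inverse-square contribution:
A: 485 × (0.536/3.58)² = 10.87 mrem/h
B: 31.8 × (2.50/13.9)² = 1.029 mrem/h
Total = 10.87 + 1.029 = 11.90 mrem/h.

11.9 mrem/h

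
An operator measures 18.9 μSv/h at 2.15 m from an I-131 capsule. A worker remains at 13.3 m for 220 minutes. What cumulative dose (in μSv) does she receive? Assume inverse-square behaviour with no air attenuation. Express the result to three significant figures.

Using I₁d₁² = I₂d₂², rate at 13.3 m:
(2.15/13.3)² = 0.02613, so 18.9 × 0.02613 = 0.4939 μSv/h.
Dose = rate × time = 0.4939 μSv/h × 3.667 h = 1.811 μSv.

1.81 μSv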